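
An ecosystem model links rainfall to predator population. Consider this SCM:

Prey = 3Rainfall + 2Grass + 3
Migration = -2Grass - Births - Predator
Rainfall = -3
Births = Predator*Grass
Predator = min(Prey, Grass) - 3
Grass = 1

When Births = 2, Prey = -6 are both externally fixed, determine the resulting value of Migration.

5

The joint intervention fixes Births = 2, Prey = -6, removing each variable's own equation.
Predator = min(Prey, Grass) - 3  [with Prey=-6, Grass=1]  = -9
Migration = -2Grass - Births - Predator  [with Grass=1, Births=2, Predator=-9]  = 5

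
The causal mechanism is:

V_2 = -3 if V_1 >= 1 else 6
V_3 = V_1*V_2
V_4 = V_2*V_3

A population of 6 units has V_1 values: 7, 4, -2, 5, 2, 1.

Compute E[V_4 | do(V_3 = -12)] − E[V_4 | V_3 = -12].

36

Under do(V_3=-12), V_3's equation is replaced by V_3=-12 for every unit. Per-unit V_4: 36, 36, -72, 36, 36, 36. Mean = 18.
Observing V_3=-12 restricts to units where V_3's equation naturally yields -12: V_1 ∈ {4, -2}. In that subpopulation V_4 = 36, -72, mean -18.
Difference = 18 − (-18) = 36.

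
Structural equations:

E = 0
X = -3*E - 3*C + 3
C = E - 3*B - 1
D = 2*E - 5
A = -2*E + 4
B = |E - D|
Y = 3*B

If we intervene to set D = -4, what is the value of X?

42

The intervention breaks the incoming arrows to D: D = 2*E - 5 no longer applies, and D = -4.
B = |E - D|  [with E=0, D=-4]  = 4
C = E - 3*B - 1  [with E=0, B=4]  = -13
X = -3*E - 3*C + 3  [with E=0, C=-13]  = 42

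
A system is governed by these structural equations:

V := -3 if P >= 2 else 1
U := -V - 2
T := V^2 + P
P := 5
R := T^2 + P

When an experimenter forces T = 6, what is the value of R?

41

The intervention breaks the incoming arrows to T: T := V^2 + P no longer applies, and T = 6.
R = T^2 + P  [with T=6, P=5]  = 41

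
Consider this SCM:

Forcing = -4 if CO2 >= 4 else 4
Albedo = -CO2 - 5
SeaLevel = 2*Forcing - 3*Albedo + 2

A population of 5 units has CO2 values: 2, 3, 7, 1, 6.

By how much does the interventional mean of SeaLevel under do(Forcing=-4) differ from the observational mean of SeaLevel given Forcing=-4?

-8.1

Under do(Forcing=-4), Forcing's equation is replaced by Forcing=-4 for every unit. Per-unit SeaLevel: 15, 18, 30, 12, 27. Mean = 20.4.
Conditioning on Forcing=-4 selects the 2 unit(s) with CO2 ∈ {7, 6}. Their SeaLevel values: 30, 27. Mean = 28.5.
Difference = 20.4 − 28.5 = -8.1.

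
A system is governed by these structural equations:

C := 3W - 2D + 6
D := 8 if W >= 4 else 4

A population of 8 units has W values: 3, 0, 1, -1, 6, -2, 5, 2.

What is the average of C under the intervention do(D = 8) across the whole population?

The intervention sets D=8 in all 8 units regardless of W. Recomputing C per unit gives -1, -10, -7, -13, 8, -16, 5, -4; average -4.75.

-4.75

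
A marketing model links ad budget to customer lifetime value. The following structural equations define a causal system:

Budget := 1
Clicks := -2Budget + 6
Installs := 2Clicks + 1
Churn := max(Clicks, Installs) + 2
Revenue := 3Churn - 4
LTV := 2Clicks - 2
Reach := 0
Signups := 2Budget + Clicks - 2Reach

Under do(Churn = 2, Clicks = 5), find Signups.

Under do(Churn = 2, Clicks = 5), each intervened variable's structural equation is replaced by its fixed value.
Signups = 2Budget + Clicks - 2Reach  [with Budget=1, Clicks=5, Reach=0]  = 7

7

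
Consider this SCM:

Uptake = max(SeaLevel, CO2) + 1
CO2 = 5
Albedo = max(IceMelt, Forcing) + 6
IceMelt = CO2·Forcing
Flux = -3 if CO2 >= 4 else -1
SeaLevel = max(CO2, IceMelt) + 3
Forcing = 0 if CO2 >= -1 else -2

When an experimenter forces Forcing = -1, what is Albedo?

5

Under do(Forcing=-1), the mechanism Forcing = 0 if CO2 >= -1 else -2 is discarded; Forcing is fixed at -1.
IceMelt = CO2·Forcing  [with CO2=5, Forcing=-1]  = -5
Albedo = max(IceMelt, Forcing) + 6  [with IceMelt=-5, Forcing=-1]  = 5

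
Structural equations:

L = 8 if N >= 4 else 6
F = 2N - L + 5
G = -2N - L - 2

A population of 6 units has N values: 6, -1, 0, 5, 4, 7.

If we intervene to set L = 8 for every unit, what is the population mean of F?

4

The intervention sets L=8 in all 6 units regardless of N. Recomputing F per unit gives 9, -5, -3, 7, 5, 11; average 4.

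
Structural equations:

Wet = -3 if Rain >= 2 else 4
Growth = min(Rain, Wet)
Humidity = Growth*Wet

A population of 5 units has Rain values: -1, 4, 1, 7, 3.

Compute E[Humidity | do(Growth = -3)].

do(Growth=-3) breaks Growth's dependence on Rain. With Growth=-3 fixed, Humidity across the units is -12, 9, -12, 9, 9, mean 0.6.

0.6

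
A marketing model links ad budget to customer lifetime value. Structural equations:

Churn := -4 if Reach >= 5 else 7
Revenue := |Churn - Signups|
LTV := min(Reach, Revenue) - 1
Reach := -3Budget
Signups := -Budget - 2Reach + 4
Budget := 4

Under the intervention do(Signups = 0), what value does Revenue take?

7

do(Signups=0) replaces the equation Signups := -Budget - 2Reach + 4 with the constant Signups = 0.
Reach = -3Budget  [with Budget=4]  = -12
Churn = -4 if Reach >= 5 else 7  [with Reach=-12]  = 7
Revenue = |Churn - Signups|  [with Churn=7, Signups=0]  = 7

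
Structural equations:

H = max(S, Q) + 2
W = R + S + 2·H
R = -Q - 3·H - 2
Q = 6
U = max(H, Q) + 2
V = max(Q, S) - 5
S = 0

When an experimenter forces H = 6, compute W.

-14

do(H=6) replaces the equation H = max(S, Q) + 2 with the constant H = 6.
R = -Q - 3·H - 2  [with Q=6, H=6]  = -26
W = R + S + 2·H  [with R=-26, S=0, H=6]  = -14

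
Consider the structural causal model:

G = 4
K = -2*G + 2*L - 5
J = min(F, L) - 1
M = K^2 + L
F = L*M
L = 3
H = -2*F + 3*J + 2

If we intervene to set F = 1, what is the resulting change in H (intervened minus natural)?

304

Under do(F=1), the mechanism F = L*M is discarded; F is fixed at 1.
J = min(F, L) - 1  [with F=1, L=3]  = 0
H = -2*F + 3*J + 2  [with F=1, J=0]  = 0
Without intervention: K = -2*G + 2*L - 5  [with G=4, L=3]  = -7; M = K^2 + L  [with K=-7, L=3]  = 52; F = L*M  [with L=3, M=52]  = 156; J = min(F, L) - 1  [with F=156, L=3]  = 2; H = -2*F + 3*J + 2  [with F=156, J=2]  = -304.
Change = 0 − (-304) = 304.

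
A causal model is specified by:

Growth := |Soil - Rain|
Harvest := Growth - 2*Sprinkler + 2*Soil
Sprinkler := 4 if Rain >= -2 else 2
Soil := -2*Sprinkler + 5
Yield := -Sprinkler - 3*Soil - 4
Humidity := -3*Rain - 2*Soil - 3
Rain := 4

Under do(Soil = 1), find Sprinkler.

4

Under do(Soil=1), the mechanism Soil := -2*Sprinkler + 5 is discarded; Soil is fixed at 1.
Since Sprinkler is not a descendant of the intervened variable, it is unaffected.
Sprinkler = 4 if Rain >= -2 else 2  [with Rain=4]  = 4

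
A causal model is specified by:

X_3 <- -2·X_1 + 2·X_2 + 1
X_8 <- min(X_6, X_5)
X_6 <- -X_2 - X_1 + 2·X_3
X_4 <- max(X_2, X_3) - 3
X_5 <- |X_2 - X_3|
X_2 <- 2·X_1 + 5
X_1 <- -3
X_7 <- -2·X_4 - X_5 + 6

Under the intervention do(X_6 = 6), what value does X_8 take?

Intervening sets X_6 = 6 and removes its equation (X_6 <- -X_2 - X_1 + 2·X_3).
X_2 = 2·X_1 + 5  [with X_1=-3]  = -1
X_3 = -2·X_1 + 2·X_2 + 1  [with X_1=-3, X_2=-1]  = 5
X_5 = |X_2 - X_3|  [with X_2=-1, X_3=5]  = 6
X_8 = min(X_6, X_5)  [with X_6=6, X_5=6]  = 6

6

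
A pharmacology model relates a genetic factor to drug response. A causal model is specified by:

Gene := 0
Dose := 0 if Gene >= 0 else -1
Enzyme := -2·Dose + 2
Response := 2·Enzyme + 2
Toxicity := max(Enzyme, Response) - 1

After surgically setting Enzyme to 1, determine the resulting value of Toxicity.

3

do(Enzyme=1) replaces the equation Enzyme := -2·Dose + 2 with the constant Enzyme = 1.
Response = 2·Enzyme + 2  [with Enzyme=1]  = 4
Toxicity = max(Enzyme, Response) - 1  [with Enzyme=1, Response=4]  = 3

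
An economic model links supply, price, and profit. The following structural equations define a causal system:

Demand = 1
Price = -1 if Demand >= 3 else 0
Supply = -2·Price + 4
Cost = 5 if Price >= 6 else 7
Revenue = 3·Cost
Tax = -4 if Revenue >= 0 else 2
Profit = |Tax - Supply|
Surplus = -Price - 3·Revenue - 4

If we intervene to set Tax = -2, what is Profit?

6

Intervening sets Tax = -2 and removes its equation (Tax = -4 if Revenue >= 0 else 2).
Price = -1 if Demand >= 3 else 0  [with Demand=1]  = 0
Supply = -2·Price + 4  [with Price=0]  = 4
Profit = |Tax - Supply|  [with Tax=-2, Supply=4]  = 6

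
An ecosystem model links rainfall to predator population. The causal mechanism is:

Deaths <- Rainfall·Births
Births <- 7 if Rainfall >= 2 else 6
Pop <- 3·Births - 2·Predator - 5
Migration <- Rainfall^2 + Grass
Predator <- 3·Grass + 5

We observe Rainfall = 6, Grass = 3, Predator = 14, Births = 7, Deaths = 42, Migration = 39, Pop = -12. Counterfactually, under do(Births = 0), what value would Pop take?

The intervention breaks the incoming arrows to Births: Births <- 7 if Rainfall >= 2 else 6 no longer applies, and Births = 0.
Predator = 3·Grass + 5  [with Grass=3]  = 14
Pop = 3·Births - 2·Predator - 5  [with Births=0, Predator=14]  = -33

-33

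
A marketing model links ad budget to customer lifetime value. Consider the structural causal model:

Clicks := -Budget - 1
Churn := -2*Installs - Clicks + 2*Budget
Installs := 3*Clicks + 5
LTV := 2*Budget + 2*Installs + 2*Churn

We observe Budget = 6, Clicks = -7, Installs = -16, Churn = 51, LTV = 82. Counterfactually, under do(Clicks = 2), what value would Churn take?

-12

Under do(Clicks=2), the mechanism Clicks := -Budget - 1 is discarded; Clicks is fixed at 2.
Installs = 3*Clicks + 5  [with Clicks=2]  = 11
Churn = -2*Installs - Clicks + 2*Budget  [with Installs=11, Clicks=2, Budget=6]  = -12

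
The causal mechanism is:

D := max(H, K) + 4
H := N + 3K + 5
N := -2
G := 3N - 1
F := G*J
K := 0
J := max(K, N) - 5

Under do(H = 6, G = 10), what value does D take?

10

The joint intervention fixes H = 6, G = 10, removing each variable's own equation.
D = max(H, K) + 4  [with H=6, K=0]  = 10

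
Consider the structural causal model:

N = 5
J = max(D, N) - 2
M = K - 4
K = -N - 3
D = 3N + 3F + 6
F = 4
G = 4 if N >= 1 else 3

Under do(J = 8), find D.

33

Under do(J=8), the mechanism J = max(D, N) - 2 is discarded; J is fixed at 8.
Since D is not a descendant of the intervened variable, it is unaffected.
D = 3N + 3F + 6  [with N=5, F=4]  = 33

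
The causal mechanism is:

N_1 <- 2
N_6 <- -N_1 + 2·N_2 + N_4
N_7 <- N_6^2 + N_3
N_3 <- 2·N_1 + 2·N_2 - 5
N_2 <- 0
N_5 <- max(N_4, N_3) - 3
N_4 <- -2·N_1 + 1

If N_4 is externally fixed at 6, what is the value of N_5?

Intervening sets N_4 = 6 and removes its equation (N_4 <- -2·N_1 + 1).
N_3 = 2·N_1 + 2·N_2 - 5  [with N_1=2, N_2=0]  = -1
N_5 = max(N_4, N_3) - 3  [with N_4=6, N_3=-1]  = 3

3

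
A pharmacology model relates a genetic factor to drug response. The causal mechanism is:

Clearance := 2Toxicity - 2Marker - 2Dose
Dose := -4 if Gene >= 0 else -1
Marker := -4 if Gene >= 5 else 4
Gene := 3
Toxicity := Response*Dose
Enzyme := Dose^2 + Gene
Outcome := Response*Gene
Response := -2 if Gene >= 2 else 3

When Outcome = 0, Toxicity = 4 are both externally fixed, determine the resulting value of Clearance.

Setting Outcome = 0, Toxicity = 4 by intervention discards those variables' equations.
Dose = -4 if Gene >= 0 else -1  [with Gene=3]  = -4
Marker = -4 if Gene >= 5 else 4  [with Gene=3]  = 4
Clearance = 2Toxicity - 2Marker - 2Dose  [with Toxicity=4, Marker=4, Dose=-4]  = 8

8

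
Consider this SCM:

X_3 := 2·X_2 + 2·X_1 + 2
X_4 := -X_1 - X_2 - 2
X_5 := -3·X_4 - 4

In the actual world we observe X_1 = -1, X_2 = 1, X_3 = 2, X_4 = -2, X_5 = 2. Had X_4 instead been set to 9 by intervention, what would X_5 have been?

-31

Intervening sets X_4 = 9 and removes its equation (X_4 := -X_1 - X_2 - 2).
X_5 = -3·X_4 - 4  [with X_4=9]  = -31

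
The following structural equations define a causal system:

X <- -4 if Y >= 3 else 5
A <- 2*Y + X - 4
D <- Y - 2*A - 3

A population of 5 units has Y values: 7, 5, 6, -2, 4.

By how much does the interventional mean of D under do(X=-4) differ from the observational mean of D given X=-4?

Every unit gets X=-4 under the intervention. D values become -8, -2, -5, 19, 1; E[D|do(X=-4)] = 1.
Conditioning on X=-4 selects the 4 unit(s) with Y ∈ {7, 5, 6, 4}. Their D values: -8, -2, -5, 1. Mean = -3.5.
Difference = 1 − (-3.5) = 4.5.

4.5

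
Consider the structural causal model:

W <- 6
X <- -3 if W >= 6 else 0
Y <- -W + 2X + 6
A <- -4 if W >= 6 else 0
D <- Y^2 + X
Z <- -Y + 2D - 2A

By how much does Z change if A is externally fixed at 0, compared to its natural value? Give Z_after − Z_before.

Under do(A=0), the mechanism A <- -4 if W >= 6 else 0 is discarded; A is fixed at 0.
X = -3 if W >= 6 else 0  [with W=6]  = -3
Y = -W + 2X + 6  [with W=6, X=-3]  = -6
D = Y^2 + X  [with Y=-6, X=-3]  = 33
Z = -Y + 2D - 2A  [with Y=-6, D=33, A=0]  = 72
Without intervention: X = -3 if W >= 6 else 0  [with W=6]  = -3; Y = -W + 2X + 6  [with W=6, X=-3]  = -6; A = -4 if W >= 6 else 0  [with W=6]  = -4; D = Y^2 + X  [with Y=-6, X=-3]  = 33; Z = -Y + 2D - 2A  [with Y=-6, D=33, A=-4]  = 80.
Change = 72 − 80 = -8.

-8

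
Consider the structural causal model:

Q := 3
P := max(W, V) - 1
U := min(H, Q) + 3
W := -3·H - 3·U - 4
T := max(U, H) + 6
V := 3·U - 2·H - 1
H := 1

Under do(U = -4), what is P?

4

The intervention breaks the incoming arrows to U: U := min(H, Q) + 3 no longer applies, and U = -4.
V = 3·U - 2·H - 1  [with U=-4, H=1]  = -15
W = -3·H - 3·U - 4  [with H=1, U=-4]  = 5
P = max(W, V) - 1  [with W=5, V=-15]  = 4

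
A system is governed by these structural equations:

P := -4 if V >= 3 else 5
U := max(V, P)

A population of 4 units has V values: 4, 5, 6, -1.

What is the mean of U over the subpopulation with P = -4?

Conditioning on P=-4 selects the 3 unit(s) with V ∈ {4, 5, 6}. Their U values: 4, 5, 6. Mean = 5.

5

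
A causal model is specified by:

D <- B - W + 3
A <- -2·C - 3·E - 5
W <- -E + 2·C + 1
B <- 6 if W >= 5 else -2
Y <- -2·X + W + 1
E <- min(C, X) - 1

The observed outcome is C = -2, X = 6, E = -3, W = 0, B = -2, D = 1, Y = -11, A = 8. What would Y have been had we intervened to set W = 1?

The intervention breaks the incoming arrows to W: W <- -E + 2·C + 1 no longer applies, and W = 1.
Y = -2·X + W + 1  [with X=6, W=1]  = -10

-10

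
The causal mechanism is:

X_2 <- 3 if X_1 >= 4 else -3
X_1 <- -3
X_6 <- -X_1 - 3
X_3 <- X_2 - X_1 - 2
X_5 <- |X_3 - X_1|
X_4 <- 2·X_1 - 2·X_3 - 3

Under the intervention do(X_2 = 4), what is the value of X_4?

Under do(X_2=4), the mechanism X_2 <- 3 if X_1 >= 4 else -3 is discarded; X_2 is fixed at 4.
X_3 = X_2 - X_1 - 2  [with X_2=4, X_1=-3]  = 5
X_4 = 2·X_1 - 2·X_3 - 3  [with X_1=-3, X_3=5]  = -19

-19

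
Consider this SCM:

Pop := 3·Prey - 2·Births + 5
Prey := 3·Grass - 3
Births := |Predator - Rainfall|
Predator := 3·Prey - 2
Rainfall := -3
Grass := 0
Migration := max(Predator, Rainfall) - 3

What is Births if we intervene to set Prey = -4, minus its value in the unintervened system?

3

do(Prey=-4) replaces the equation Prey := 3·Grass - 3 with the constant Prey = -4.
Predator = 3·Prey - 2  [with Prey=-4]  = -14
Births = |Predator - Rainfall|  [with Predator=-14, Rainfall=-3]  = 11
Without intervention: Prey = 3·Grass - 3  [with Grass=0]  = -3; Predator = 3·Prey - 2  [with Prey=-3]  = -11; Births = |Predator - Rainfall|  [with Predator=-11, Rainfall=-3]  = 8.
Change = 11 − 8 = 3.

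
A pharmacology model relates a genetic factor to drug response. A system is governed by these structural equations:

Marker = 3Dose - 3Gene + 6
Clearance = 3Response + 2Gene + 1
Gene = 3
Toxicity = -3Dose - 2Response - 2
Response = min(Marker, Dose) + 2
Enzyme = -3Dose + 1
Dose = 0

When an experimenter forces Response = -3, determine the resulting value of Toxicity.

The intervention breaks the incoming arrows to Response: Response = min(Marker, Dose) + 2 no longer applies, and Response = -3.
Toxicity = -3Dose - 2Response - 2  [with Dose=0, Response=-3]  = 4

4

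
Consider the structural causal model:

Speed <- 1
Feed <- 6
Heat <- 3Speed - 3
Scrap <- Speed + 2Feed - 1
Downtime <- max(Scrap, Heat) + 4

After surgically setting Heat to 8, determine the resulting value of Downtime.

16

do(Heat=8) replaces the equation Heat <- 3Speed - 3 with the constant Heat = 8.
Scrap = Speed + 2Feed - 1  [with Speed=1, Feed=6]  = 12
Downtime = max(Scrap, Heat) + 4  [with Scrap=12, Heat=8]  = 16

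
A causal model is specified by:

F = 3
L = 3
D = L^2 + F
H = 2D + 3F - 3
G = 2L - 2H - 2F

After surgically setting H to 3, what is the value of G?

Intervening sets H = 3 and removes its equation (H = 2D + 3F - 3).
G = 2L - 2H - 2F  [with L=3, H=3, F=3]  = -6

-6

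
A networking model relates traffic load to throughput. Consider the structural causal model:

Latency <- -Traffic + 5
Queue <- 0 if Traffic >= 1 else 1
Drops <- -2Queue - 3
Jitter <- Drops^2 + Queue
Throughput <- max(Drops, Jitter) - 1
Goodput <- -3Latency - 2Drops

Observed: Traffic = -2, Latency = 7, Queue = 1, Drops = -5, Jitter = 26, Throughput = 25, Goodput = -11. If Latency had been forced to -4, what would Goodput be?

Under do(Latency=-4), the mechanism Latency <- -Traffic + 5 is discarded; Latency is fixed at -4.
Queue = 0 if Traffic >= 1 else 1  [with Traffic=-2]  = 1
Drops = -2Queue - 3  [with Queue=1]  = -5
Goodput = -3Latency - 2Drops  [with Latency=-4, Drops=-5]  = 22

22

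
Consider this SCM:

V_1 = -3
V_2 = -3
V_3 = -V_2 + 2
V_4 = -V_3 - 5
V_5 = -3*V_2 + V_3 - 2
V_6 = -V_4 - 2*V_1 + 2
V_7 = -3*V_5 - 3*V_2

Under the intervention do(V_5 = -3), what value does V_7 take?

18

Under do(V_5=-3), the mechanism V_5 = -3*V_2 + V_3 - 2 is discarded; V_5 is fixed at -3.
V_7 = -3*V_5 - 3*V_2  [with V_5=-3, V_2=-3]  = 18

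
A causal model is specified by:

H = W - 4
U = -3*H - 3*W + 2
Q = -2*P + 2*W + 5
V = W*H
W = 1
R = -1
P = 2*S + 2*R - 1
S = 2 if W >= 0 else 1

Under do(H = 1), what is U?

do(H=1) replaces the equation H = W - 4 with the constant H = 1.
U = -3*H - 3*W + 2  [with H=1, W=1]  = -4

-4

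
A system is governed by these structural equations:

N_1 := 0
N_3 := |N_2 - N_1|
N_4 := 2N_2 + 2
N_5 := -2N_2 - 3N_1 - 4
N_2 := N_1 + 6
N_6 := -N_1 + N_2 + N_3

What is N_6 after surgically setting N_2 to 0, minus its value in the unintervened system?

-12

Under do(N_2=0), the mechanism N_2 := N_1 + 6 is discarded; N_2 is fixed at 0.
N_3 = |N_2 - N_1|  [with N_2=0, N_1=0]  = 0
N_6 = -N_1 + N_2 + N_3  [with N_1=0, N_2=0, N_3=0]  = 0
Without intervention: N_2 = N_1 + 6  [with N_1=0]  = 6; N_3 = |N_2 - N_1|  [with N_2=6, N_1=0]  = 6; N_6 = -N_1 + N_2 + N_3  [with N_1=0, N_2=6, N_3=6]  = 12.
Change = 0 − 12 = -12.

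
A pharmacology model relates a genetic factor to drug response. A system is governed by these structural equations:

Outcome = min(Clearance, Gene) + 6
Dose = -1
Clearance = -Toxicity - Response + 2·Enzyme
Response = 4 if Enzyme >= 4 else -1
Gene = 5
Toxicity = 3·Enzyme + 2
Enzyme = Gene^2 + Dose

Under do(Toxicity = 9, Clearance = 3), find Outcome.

Under do(Toxicity = 9, Clearance = 3), each intervened variable's structural equation is replaced by its fixed value.
Outcome = min(Clearance, Gene) + 6  [with Clearance=3, Gene=5]  = 9

9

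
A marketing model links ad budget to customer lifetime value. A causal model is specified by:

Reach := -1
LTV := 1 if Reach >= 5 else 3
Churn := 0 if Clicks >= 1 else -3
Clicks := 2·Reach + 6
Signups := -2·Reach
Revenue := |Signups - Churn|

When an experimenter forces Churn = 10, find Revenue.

Intervening sets Churn = 10 and removes its equation (Churn := 0 if Clicks >= 1 else -3).
Signups = -2·Reach  [with Reach=-1]  = 2
Revenue = |Signups - Churn|  [with Signups=2, Churn=10]  = 8

8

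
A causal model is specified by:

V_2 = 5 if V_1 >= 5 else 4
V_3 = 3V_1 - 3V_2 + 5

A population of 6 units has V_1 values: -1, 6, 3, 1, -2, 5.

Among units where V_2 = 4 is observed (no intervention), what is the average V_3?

E[V_3|V_2=4] averages over only the 4 units with V_2=4 (V_1 = -1, 3, 1, -2): V_3 = -10, 2, -4, -13, mean -6.25.

-6.25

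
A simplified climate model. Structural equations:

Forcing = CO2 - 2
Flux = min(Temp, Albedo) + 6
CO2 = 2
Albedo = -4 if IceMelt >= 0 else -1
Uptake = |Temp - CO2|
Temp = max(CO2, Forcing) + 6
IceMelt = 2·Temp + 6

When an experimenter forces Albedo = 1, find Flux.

7

The intervention breaks the incoming arrows to Albedo: Albedo = -4 if IceMelt >= 0 else -1 no longer applies, and Albedo = 1.
Forcing = CO2 - 2  [with CO2=2]  = 0
Temp = max(CO2, Forcing) + 6  [with CO2=2, Forcing=0]  = 8
Flux = min(Temp, Albedo) + 6  [with Temp=8, Albedo=1]  = 7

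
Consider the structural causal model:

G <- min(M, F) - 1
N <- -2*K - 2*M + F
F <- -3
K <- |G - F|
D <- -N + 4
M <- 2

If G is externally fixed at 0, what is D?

The intervention breaks the incoming arrows to G: G <- min(M, F) - 1 no longer applies, and G = 0.
K = |G - F|  [with G=0, F=-3]  = 3
N = -2*K - 2*M + F  [with K=3, M=2, F=-3]  = -13
D = -N + 4  [with N=-13]  = 17

17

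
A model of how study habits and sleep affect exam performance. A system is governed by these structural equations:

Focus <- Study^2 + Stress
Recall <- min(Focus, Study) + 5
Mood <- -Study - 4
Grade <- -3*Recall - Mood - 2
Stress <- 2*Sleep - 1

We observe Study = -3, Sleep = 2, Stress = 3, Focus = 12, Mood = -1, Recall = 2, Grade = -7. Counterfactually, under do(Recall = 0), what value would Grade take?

-1

Intervening sets Recall = 0 and removes its equation (Recall <- min(Focus, Study) + 5).
Mood = -Study - 4  [with Study=-3]  = -1
Grade = -3*Recall - Mood - 2  [with Recall=0, Mood=-1]  = -1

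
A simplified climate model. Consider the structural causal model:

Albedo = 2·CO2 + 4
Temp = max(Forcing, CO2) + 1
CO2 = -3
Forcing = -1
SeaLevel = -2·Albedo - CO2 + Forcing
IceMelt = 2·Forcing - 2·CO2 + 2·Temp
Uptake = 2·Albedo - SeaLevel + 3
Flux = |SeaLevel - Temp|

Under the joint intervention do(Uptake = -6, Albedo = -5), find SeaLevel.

12

Under do(Uptake = -6, Albedo = -5), each intervened variable's structural equation is replaced by its fixed value.
SeaLevel = -2·Albedo - CO2 + Forcing  [with Albedo=-5, CO2=-3, Forcing=-1]  = 12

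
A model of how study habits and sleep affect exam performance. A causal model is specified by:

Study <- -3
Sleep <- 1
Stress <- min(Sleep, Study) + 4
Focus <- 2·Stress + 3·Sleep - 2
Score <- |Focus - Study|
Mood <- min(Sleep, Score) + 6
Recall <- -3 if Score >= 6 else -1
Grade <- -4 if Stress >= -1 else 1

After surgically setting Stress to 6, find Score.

do(Stress=6) replaces the equation Stress <- min(Sleep, Study) + 4 with the constant Stress = 6.
Focus = 2·Stress + 3·Sleep - 2  [with Stress=6, Sleep=1]  = 13
Score = |Focus - Study|  [with Focus=13, Study=-3]  = 16

16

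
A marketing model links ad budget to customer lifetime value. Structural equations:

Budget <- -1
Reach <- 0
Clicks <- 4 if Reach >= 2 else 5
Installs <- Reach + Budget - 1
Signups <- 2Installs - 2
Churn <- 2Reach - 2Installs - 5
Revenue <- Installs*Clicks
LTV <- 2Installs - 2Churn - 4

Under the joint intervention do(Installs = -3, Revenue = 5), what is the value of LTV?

Setting Installs = -3, Revenue = 5 by intervention discards those variables' equations.
Churn = 2Reach - 2Installs - 5  [with Reach=0, Installs=-3]  = 1
LTV = 2Installs - 2Churn - 4  [with Installs=-3, Churn=1]  = -12

-12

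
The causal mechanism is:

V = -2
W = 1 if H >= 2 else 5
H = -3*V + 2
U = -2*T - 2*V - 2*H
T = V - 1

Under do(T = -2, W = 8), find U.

-8

The joint intervention fixes T = -2, W = 8, removing each variable's own equation.
H = -3*V + 2  [with V=-2]  = 8
U = -2*T - 2*V - 2*H  [with T=-2, V=-2, H=8]  = -8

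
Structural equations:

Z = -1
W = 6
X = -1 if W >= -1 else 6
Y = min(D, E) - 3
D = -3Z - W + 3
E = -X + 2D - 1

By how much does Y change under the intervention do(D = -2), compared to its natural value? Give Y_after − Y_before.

-4

The intervention breaks the incoming arrows to D: D = -3Z - W + 3 no longer applies, and D = -2.
X = -1 if W >= -1 else 6  [with W=6]  = -1
E = -X + 2D - 1  [with X=-1, D=-2]  = -4
Y = min(D, E) - 3  [with D=-2, E=-4]  = -7
Without intervention: D = -3Z - W + 3  [with Z=-1, W=6]  = 0; X = -1 if W >= -1 else 6  [with W=6]  = -1; E = -X + 2D - 1  [with X=-1, D=0]  = 0; Y = min(D, E) - 3  [with D=0, E=0]  = -3.
Change = -7 − (-3) = -4.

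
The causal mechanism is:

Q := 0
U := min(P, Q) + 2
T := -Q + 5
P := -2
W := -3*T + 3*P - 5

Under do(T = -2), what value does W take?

-5

Intervening sets T = -2 and removes its equation (T := -Q + 5).
W = -3*T + 3*P - 5  [with T=-2, P=-2]  = -5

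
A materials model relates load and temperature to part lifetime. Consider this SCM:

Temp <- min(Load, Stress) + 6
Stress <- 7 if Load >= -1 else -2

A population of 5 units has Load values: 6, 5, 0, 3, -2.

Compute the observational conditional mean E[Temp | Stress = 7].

9.5

E[Temp|Stress=7] averages over only the 4 units with Stress=7 (Load = 6, 5, 0, 3): Temp = 12, 11, 6, 9, mean 9.5.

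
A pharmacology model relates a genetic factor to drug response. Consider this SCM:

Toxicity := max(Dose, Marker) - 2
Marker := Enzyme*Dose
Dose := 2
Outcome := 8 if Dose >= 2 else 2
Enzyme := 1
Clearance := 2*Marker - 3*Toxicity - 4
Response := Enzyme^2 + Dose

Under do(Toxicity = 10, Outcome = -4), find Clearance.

Under do(Toxicity = 10, Outcome = -4), each intervened variable's structural equation is replaced by its fixed value.
Marker = Enzyme*Dose  [with Enzyme=1, Dose=2]  = 2
Clearance = 2*Marker - 3*Toxicity - 4  [with Marker=2, Toxicity=10]  = -30

-30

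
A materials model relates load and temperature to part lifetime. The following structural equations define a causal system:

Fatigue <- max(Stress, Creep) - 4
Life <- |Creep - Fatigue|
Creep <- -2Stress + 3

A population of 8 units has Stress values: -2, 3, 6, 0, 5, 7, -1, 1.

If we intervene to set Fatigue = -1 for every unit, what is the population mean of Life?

Under do(Fatigue=-1), Fatigue's equation is replaced by Fatigue=-1 for every unit. Per-unit Life: 8, 2, 8, 4, 6, 10, 6, 2. Mean = 5.75.

5.75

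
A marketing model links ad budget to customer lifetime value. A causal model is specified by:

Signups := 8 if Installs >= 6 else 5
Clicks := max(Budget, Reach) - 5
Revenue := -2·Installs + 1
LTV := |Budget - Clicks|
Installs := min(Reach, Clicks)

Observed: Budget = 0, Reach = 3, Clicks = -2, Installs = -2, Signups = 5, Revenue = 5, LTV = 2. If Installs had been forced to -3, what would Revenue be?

Under do(Installs=-3), the mechanism Installs := min(Reach, Clicks) is discarded; Installs is fixed at -3.
Revenue = -2·Installs + 1  [with Installs=-3]  = 7

7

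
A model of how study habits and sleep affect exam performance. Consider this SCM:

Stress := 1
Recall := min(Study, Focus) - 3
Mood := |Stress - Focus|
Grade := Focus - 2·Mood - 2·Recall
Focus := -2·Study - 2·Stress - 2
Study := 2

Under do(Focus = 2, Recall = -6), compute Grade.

Setting Focus = 2, Recall = -6 by intervention discards those variables' equations.
Mood = |Stress - Focus|  [with Stress=1, Focus=2]  = 1
Grade = Focus - 2·Mood - 2·Recall  [with Focus=2, Mood=1, Recall=-6]  = 12

12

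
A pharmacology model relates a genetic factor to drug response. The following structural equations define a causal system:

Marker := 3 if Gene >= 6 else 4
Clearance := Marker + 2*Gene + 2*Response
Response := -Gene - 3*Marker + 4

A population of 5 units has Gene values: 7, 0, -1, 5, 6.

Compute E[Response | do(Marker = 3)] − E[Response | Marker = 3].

3.1

The intervention sets Marker=3 in all 5 units regardless of Gene. Recomputing Response per unit gives -12, -5, -4, -10, -11; average -8.4.
Conditioning on Marker=3 selects the 2 unit(s) with Gene ∈ {7, 6}. Their Response values: -12, -11. Mean = -11.5.
Difference = -8.4 − (-11.5) = 3.1.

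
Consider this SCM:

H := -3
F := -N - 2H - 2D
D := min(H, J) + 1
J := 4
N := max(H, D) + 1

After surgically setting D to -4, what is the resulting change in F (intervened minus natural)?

do(D=-4) replaces the equation D := min(H, J) + 1 with the constant D = -4.
N = max(H, D) + 1  [with H=-3, D=-4]  = -2
F = -N - 2H - 2D  [with N=-2, H=-3, D=-4]  = 16
Without intervention: D = min(H, J) + 1  [with H=-3, J=4]  = -2; N = max(H, D) + 1  [with H=-3, D=-2]  = -1; F = -N - 2H - 2D  [with N=-1, H=-3, D=-2]  = 11.
Change = 16 − 11 = 5.

5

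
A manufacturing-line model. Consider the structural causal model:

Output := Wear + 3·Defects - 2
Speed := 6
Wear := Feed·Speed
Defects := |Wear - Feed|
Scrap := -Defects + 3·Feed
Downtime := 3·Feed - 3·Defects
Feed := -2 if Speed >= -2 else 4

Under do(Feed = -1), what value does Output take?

Under do(Feed=-1), the mechanism Feed := -2 if Speed >= -2 else 4 is discarded; Feed is fixed at -1.
Wear = Feed·Speed  [with Feed=-1, Speed=6]  = -6
Defects = |Wear - Feed|  [with Wear=-6, Feed=-1]  = 5
Output = Wear + 3·Defects - 2  [with Wear=-6, Defects=5]  = 7

7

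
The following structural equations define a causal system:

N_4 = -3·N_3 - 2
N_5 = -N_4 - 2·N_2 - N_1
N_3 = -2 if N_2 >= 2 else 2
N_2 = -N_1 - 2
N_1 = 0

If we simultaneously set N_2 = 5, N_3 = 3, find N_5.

Under do(N_2 = 5, N_3 = 3), each intervened variable's structural equation is replaced by its fixed value.
N_4 = -3·N_3 - 2  [with N_3=3]  = -11
N_5 = -N_4 - 2·N_2 - N_1  [with N_4=-11, N_2=5, N_1=0]  = 1

1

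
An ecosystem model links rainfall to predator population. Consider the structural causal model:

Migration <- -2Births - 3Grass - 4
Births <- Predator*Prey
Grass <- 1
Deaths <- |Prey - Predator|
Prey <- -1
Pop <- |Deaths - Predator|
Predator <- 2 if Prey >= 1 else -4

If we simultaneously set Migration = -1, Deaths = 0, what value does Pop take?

Setting Migration = -1, Deaths = 0 by intervention discards those variables' equations.
Predator = 2 if Prey >= 1 else -4  [with Prey=-1]  = -4
Pop = |Deaths - Predator|  [with Deaths=0, Predator=-4]  = 4

4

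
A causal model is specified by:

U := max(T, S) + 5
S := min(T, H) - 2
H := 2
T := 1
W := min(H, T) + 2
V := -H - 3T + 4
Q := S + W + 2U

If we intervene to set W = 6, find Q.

Under do(W=6), the mechanism W := min(H, T) + 2 is discarded; W is fixed at 6.
S = min(T, H) - 2  [with T=1, H=2]  = -1
U = max(T, S) + 5  [with T=1, S=-1]  = 6
Q = S + W + 2U  [with S=-1, W=6, U=6]  = 17

17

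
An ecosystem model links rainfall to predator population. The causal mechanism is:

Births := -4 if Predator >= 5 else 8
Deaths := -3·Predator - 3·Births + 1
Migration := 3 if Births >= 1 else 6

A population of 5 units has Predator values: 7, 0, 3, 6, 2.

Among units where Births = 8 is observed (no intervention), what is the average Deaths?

Conditioning on Births=8 selects the 3 unit(s) with Predator ∈ {0, 3, 2}. Their Deaths values: -23, -32, -29. Mean = -28.

-28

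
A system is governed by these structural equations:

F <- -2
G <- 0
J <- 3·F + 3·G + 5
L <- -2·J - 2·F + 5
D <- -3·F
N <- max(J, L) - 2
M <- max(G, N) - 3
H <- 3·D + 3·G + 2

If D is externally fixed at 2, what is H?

8

do(D=2) replaces the equation D <- -3·F with the constant D = 2.
H = 3·D + 3·G + 2  [with D=2, G=0]  = 8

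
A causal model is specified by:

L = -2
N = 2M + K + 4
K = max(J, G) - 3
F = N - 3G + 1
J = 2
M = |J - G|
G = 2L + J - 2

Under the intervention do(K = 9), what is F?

The intervention breaks the incoming arrows to K: K = max(J, G) - 3 no longer applies, and K = 9.
G = 2L + J - 2  [with L=-2, J=2]  = -4
M = |J - G|  [with J=2, G=-4]  = 6
N = 2M + K + 4  [with M=6, K=9]  = 25
F = N - 3G + 1  [with N=25, G=-4]  = 38

38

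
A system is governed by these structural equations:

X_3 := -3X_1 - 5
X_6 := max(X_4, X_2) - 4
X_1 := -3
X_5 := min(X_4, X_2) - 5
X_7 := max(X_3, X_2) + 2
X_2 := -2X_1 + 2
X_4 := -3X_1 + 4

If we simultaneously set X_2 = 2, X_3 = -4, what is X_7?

4

Under do(X_2 = 2, X_3 = -4), each intervened variable's structural equation is replaced by its fixed value.
X_7 = max(X_3, X_2) + 2  [with X_3=-4, X_2=2]  = 4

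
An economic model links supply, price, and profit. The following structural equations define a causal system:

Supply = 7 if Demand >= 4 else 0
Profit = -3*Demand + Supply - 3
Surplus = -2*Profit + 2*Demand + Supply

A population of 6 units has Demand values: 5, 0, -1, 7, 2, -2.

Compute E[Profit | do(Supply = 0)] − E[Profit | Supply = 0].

-6.25

do(Supply=0) breaks Supply's dependence on Demand. With Supply=0 fixed, Profit across the units is -18, -3, 0, -24, -9, 3, mean -8.5.
Conditioning on Supply=0 selects the 4 unit(s) with Demand ∈ {0, -1, 2, -2}. Their Profit values: -3, 0, -9, 3. Mean = -2.25.
Difference = -8.5 − (-2.25) = -6.25.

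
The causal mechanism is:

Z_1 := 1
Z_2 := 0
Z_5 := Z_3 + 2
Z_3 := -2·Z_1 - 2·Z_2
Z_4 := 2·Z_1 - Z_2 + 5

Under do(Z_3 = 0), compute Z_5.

2

do(Z_3=0) replaces the equation Z_3 := -2·Z_1 - 2·Z_2 with the constant Z_3 = 0.
Z_5 = Z_3 + 2  [with Z_3=0]  = 2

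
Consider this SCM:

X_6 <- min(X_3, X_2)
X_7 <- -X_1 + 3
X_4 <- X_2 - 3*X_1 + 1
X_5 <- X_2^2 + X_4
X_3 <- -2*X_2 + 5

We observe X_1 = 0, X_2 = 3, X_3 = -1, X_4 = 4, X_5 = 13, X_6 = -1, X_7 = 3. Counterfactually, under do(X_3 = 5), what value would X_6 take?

The intervention breaks the incoming arrows to X_3: X_3 <- -2*X_2 + 5 no longer applies, and X_3 = 5.
X_6 = min(X_3, X_2)  [with X_3=5, X_2=3]  = 3

3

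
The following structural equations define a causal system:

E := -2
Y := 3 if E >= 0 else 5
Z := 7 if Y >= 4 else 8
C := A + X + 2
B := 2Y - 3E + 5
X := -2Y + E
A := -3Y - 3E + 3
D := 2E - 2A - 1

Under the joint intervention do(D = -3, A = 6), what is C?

-4

Setting D = -3, A = 6 by intervention discards those variables' equations.
Y = 3 if E >= 0 else 5  [with E=-2]  = 5
X = -2Y + E  [with Y=5, E=-2]  = -12
C = A + X + 2  [with A=6, X=-12]  = -4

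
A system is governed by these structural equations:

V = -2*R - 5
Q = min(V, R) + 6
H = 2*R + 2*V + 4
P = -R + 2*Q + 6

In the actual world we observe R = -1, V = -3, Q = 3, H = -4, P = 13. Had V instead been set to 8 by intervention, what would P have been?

do(V=8) replaces the equation V = -2*R - 5 with the constant V = 8.
Q = min(V, R) + 6  [with V=8, R=-1]  = 5
P = -R + 2*Q + 6  [with R=-1, Q=5]  = 17

17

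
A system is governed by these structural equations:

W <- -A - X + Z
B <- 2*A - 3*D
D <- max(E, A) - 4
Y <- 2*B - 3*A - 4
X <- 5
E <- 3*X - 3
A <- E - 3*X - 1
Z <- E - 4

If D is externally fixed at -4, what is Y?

16

do(D=-4) replaces the equation D <- max(E, A) - 4 with the constant D = -4.
E = 3*X - 3  [with X=5]  = 12
A = E - 3*X - 1  [with E=12, X=5]  = -4
B = 2*A - 3*D  [with A=-4, D=-4]  = 4
Y = 2*B - 3*A - 4  [with B=4, A=-4]  = 16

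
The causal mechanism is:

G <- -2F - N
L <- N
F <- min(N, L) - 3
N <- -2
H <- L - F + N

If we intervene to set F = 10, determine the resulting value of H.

do(F=10) replaces the equation F <- min(N, L) - 3 with the constant F = 10.
L = N  [with N=-2]  = -2
H = L - F + N  [with L=-2, F=10, N=-2]  = -14

-14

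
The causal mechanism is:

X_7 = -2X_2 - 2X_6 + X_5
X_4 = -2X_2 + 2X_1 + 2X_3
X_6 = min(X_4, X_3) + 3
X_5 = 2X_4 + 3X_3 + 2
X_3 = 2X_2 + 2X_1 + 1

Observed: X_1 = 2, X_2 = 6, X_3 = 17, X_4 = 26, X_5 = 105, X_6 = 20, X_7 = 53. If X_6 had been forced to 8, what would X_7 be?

77

Intervening sets X_6 = 8 and removes its equation (X_6 = min(X_4, X_3) + 3).
X_3 = 2X_2 + 2X_1 + 1  [with X_2=6, X_1=2]  = 17
X_4 = -2X_2 + 2X_1 + 2X_3  [with X_2=6, X_1=2, X_3=17]  = 26
X_5 = 2X_4 + 3X_3 + 2  [with X_4=26, X_3=17]  = 105
X_7 = -2X_2 - 2X_6 + X_5  [with X_2=6, X_6=8, X_5=105]  = 77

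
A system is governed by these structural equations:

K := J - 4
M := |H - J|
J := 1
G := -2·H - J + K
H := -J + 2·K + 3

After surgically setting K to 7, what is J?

1

Under do(K=7), the mechanism K := J - 4 is discarded; K is fixed at 7.
J is not downstream of the intervention, so its value is determined by the original equations.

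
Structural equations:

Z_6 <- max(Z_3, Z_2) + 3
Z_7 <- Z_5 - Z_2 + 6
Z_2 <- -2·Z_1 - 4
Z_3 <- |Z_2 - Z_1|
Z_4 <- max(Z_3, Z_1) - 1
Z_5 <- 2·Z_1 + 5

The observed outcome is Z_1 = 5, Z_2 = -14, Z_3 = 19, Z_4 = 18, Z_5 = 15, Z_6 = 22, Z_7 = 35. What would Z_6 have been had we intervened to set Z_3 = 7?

10

The intervention breaks the incoming arrows to Z_3: Z_3 <- |Z_2 - Z_1| no longer applies, and Z_3 = 7.
Z_2 = -2·Z_1 - 4  [with Z_1=5]  = -14
Z_6 = max(Z_3, Z_2) + 3  [with Z_3=7, Z_2=-14]  = 10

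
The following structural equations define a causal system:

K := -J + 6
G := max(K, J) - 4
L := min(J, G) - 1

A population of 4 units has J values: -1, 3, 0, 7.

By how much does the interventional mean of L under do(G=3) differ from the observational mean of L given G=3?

Every unit gets G=3 under the intervention. L values become -2, 2, -1, 2; E[L|do(G=3)] = 0.25.
E[L|G=3] averages over only the 2 units with G=3 (J = -1, 7): L = -2, 2, mean 0.
Difference = 0.25 − 0 = 0.25.

0.25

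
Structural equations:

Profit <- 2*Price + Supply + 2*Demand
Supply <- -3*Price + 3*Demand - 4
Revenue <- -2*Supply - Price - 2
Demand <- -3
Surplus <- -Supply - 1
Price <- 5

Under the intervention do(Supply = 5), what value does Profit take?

9

do(Supply=5) replaces the equation Supply <- -3*Price + 3*Demand - 4 with the constant Supply = 5.
Profit = 2*Price + Supply + 2*Demand  [with Price=5, Supply=5, Demand=-3]  = 9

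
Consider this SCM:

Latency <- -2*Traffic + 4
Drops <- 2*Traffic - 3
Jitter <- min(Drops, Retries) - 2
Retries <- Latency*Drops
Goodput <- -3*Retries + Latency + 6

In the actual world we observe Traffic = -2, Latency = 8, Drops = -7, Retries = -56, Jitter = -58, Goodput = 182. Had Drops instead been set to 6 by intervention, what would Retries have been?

48

The intervention breaks the incoming arrows to Drops: Drops <- 2*Traffic - 3 no longer applies, and Drops = 6.
Latency = -2*Traffic + 4  [with Traffic=-2]  = 8
Retries = Latency*Drops  [with Latency=8, Drops=6]  = 48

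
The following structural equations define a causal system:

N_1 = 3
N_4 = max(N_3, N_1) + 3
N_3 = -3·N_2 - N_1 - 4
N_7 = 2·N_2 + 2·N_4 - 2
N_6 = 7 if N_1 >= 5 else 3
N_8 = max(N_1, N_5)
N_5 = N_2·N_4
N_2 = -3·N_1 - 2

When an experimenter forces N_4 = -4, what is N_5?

Intervening sets N_4 = -4 and removes its equation (N_4 = max(N_3, N_1) + 3).
N_2 = -3·N_1 - 2  [with N_1=3]  = -11
N_5 = N_2·N_4  [with N_2=-11, N_4=-4]  = 44

44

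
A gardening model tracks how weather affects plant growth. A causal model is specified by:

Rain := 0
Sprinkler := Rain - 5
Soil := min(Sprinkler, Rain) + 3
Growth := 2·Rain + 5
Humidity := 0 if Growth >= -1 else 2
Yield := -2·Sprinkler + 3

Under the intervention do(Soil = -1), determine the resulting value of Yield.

13

The intervention breaks the incoming arrows to Soil: Soil := min(Sprinkler, Rain) + 3 no longer applies, and Soil = -1.
No directed path runs from Soil to Yield, so Yield keeps its natural value.
Sprinkler = Rain - 5  [with Rain=0]  = -5
Yield = -2·Sprinkler + 3  [with Sprinkler=-5]  = 13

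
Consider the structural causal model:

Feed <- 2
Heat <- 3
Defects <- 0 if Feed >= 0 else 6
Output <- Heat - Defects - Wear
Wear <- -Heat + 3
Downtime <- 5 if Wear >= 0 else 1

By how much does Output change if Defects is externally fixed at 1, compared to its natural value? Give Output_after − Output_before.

Intervening sets Defects = 1 and removes its equation (Defects <- 0 if Feed >= 0 else 6).
Wear = -Heat + 3  [with Heat=3]  = 0
Output = Heat - Defects - Wear  [with Heat=3, Defects=1, Wear=0]  = 2
Without intervention: Wear = -Heat + 3  [with Heat=3]  = 0; Defects = 0 if Feed >= 0 else 6  [with Feed=2]  = 0; Output = Heat - Defects - Wear  [with Heat=3, Defects=0, Wear=0]  = 3.
Change = 2 − 3 = -1.

-1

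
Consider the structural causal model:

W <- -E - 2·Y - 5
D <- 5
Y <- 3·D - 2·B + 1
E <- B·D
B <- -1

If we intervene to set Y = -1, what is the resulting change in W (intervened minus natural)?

do(Y=-1) replaces the equation Y <- 3·D - 2·B + 1 with the constant Y = -1.
E = B·D  [with B=-1, D=5]  = -5
W = -E - 2·Y - 5  [with E=-5, Y=-1]  = 2
Without intervention: Y = 3·D - 2·B + 1  [with D=5, B=-1]  = 18; E = B·D  [with B=-1, D=5]  = -5; W = -E - 2·Y - 5  [with E=-5, Y=18]  = -36.
Change = 2 − (-36) = 38.

38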